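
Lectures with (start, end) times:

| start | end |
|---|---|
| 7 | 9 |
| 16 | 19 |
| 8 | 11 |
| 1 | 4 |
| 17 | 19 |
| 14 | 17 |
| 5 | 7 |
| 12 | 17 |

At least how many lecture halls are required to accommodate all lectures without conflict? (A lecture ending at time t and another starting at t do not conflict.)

3

starts: [1, 5, 7, 8, 12, 14, 16, 17]
ends:   [4, 7, 9, 11, 17, 17, 19, 19]
s1→1 e4→0 s5→1 e7→0 s7→1 s8→2 e9→1 e11→0 s12→1 s14→2 s16→3  — peak 3.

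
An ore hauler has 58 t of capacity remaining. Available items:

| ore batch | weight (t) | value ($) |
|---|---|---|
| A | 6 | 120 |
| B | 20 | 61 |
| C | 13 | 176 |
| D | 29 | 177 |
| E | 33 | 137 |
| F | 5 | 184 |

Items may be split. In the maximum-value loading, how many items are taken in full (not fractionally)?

4

Sort by value per unit weight and fill in that order.
Order: F (184/5=36.80) > A (120/6=20.00) > C (176/13=13.54) > D (177/29=6.10) > E (137/33=4.15) > B (61/20=3.05)
Fill: take F (5 @ 184) → take A (6 @ 120) → take C (13 @ 176) → take D (29 @ 177) → take 5/33 of E → 20.76; 58/58 used.
4 item(s) taken whole; one partial (take 5/33 of E).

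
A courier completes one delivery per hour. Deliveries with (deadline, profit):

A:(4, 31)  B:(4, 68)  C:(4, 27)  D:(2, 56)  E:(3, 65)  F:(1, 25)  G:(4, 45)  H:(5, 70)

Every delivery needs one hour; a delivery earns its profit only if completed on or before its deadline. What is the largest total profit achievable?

304

Take jobs in profit order; each goes to the latest open slot no later than its deadline.
By profit: H(d5,70), B(d4,68), E(d3,65), D(d2,56), G(d4,45), A(d4,31), C(d4,27), F(d1,25)
H→slot 5; B→slot 4; E→slot 3; D→slot 2; G→slot 1; A skipped; C skipped; F skipped.
Profit = 45 + 56 + 65 + 68 + 70 = 304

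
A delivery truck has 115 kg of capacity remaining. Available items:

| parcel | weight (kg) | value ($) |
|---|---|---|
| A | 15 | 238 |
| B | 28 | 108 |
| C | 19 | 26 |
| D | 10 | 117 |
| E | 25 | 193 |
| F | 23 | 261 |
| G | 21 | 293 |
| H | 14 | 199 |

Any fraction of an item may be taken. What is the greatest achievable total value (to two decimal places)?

1328.00

Ratios (sorted): A 15.87, H 14.21, G 13.95, D 11.70, F 11.35, E 7.72, B 3.86, C 1.37
take A (15 @ 238); take H (14 @ 199); take G (21 @ 293); take D (10 @ 117); take F (23 @ 261); take E (25 @ 193); take 7/28 of B → 27.00. Capacity used 115/115.
Total value = 1328.00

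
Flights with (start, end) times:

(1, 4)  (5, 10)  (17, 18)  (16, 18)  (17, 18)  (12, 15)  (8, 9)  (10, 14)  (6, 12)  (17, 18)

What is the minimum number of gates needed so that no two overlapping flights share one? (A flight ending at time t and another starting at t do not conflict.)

4

The answer is the maximum number of intervals overlapping at any instant.
starts: [1, 5, 6, 8, 10, 12, 16, 17, 17, 17]
ends:   [4, 9, 10, 12, 14, 15, 18, 18, 18, 18]
s1→1 e4→0 s5→1 s6→2 s8→3 e9→2 e10→1 s10→2 e12→1 s12→2 e14→1 e15→0 s16→1 s17→2 s17→3 s17→4  — peak 4.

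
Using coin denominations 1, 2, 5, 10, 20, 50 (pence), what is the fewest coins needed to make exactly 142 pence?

5

142 − 2×50→42 − 2×20→2 − 1×2→0
Total coins = 2 + 2 + 1 = 5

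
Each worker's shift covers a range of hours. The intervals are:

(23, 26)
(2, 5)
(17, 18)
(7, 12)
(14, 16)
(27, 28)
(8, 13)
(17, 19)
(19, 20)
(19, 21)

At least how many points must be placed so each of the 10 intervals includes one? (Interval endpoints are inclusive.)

7

By right end: [2,5]  [7,12]  [8,13]  [14,16]  [17,18]  [17,19]  [19,20]  [19,21]  [23,26]  [27,28]
[2,5] uncovered → point at 5; [7,12] uncovered → point at 12; [14,16] uncovered → point at 16; [17,18] uncovered → point at 18; [19,20] uncovered → point at 20; [23,26] uncovered → point at 26; [27,28] uncovered → point at 28.
Points: 5, 12, 16, 18, 20, 26, 28 (7 total).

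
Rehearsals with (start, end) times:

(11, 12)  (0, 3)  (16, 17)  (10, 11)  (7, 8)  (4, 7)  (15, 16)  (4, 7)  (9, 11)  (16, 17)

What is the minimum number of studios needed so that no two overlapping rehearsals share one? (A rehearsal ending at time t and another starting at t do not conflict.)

2

The answer is the maximum number of intervals overlapping at any instant.
Events (time:±→running): 0:+→1 3:-→0 4:+→1 4:+→2 … peak 2.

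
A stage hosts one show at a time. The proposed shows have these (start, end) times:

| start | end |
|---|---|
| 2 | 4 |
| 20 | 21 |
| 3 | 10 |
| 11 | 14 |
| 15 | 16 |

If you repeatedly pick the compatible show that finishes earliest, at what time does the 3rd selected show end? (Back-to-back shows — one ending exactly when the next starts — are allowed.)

16

By end time: (2,4), (3,10), (11,14), (15,16), (20,21).
Pick (2,4); next start ≥ 4 → (11,14); next start ≥ 14 → (15,16); next start ≥ 16 → (20,21).
Selected: (2,4) (11,14) (15,16) (20,21)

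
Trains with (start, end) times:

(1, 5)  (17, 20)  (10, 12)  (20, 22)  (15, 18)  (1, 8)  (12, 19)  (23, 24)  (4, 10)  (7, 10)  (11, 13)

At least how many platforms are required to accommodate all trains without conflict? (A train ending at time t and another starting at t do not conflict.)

The answer is the maximum number of intervals overlapping at any instant.
Events (time:±→running): 1:+→1 1:+→2 4:+→3 … peak 3.

3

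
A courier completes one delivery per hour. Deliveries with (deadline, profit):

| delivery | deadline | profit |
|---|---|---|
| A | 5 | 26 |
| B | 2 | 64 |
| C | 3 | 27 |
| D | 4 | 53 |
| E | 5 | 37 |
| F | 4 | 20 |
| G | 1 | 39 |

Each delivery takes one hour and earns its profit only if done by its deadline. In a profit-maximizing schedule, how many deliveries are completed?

By profit: B(d2,64), D(d4,53), G(d1,39), E(d5,37), C(d3,27), A(d5,26), F(d4,20)
B→slot 2; D→slot 4; G→slot 1; E→slot 5; C→slot 3; A skipped; F skipped.
5 of 7 scheduled.

5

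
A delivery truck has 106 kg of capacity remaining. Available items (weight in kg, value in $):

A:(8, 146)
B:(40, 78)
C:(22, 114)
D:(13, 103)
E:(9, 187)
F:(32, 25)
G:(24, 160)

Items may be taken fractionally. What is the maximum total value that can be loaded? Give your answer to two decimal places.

768.50

Sort by value per unit weight and fill in that order.
Order: E (187/9=20.78) > A (146/8=18.25) > D (103/13=7.92) > G (160/24=6.67) > C (114/22=5.18) > B (78/40=1.95) > F (25/32=0.78)
Fill: take E (9 @ 187) → take A (8 @ 146) → take D (13 @ 103) → take G (24 @ 160) → take C (22 @ 114) → take 30/40 of B → 58.50; 106/106 used.
Total value = 768.50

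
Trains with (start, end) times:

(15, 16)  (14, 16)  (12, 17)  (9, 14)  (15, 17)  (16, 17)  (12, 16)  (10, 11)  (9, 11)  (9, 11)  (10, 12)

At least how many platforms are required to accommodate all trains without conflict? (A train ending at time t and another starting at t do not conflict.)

Count concurrent intervals with a sweep; the peak is the room count.
Events (time:±→running): 9:+→1 9:+→2 9:+→3 10:+→4 10:+→5 … peak 5.

5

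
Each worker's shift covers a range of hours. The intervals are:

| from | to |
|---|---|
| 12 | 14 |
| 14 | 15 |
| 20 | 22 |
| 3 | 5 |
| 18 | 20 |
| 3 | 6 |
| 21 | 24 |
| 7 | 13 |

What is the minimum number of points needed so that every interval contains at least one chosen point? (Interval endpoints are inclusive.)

Sorted: [3,5] [3,6] [7,13] [12,14] [14,15] [18,20] [20,22] [21,24]
{[3,5],[3,6]} hit by 5; {[7,13],[12,14]} hit by 13; {[14,15]} hit by 15; {[18,20],[20,22]} hit by 20; {[21,24]} hit by 24.
Points: 5, 13, 15, 20, 24 (5 total).

5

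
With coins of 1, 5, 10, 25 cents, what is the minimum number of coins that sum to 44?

7

Greedy: take as many of the largest coin as possible, then repeat with the remainder.
44 − 1×25→19 − 1×10→9 − 1×5→4 − 4×1→0
Total coins = 1 + 1 + 1 + 4 = 7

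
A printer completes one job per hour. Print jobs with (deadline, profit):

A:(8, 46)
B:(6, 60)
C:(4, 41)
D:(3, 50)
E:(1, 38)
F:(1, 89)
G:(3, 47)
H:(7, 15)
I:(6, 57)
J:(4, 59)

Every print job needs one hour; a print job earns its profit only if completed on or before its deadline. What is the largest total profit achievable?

423

By profit: F(d1,89), B(d6,60), J(d4,59), I(d6,57), D(d3,50), G(d3,47), A(d8,46), C(d4,41), E(d1,38), H(d7,15)
F→slot 1; B→slot 6; J→slot 4; I→slot 5; D→slot 3; G→slot 2; A→slot 8; C skipped; E skipped; H→slot 7.
Profit = 89 + 47 + 50 + 59 + 57 + 60 + 15 + 46 = 423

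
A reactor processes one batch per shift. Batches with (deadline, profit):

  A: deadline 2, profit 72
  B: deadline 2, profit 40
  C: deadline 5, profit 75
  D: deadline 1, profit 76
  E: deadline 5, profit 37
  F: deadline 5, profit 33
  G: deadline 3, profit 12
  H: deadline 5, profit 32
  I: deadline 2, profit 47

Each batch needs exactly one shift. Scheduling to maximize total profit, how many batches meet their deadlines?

5

Take jobs in profit order; each goes to the latest open slot no later than its deadline.
By profit: D(d1,76), C(d5,75), A(d2,72), I(d2,47), B(d2,40), E(d5,37), F(d5,33), H(d5,32), G(d3,12)
D→slot 1; C→slot 5; A→slot 2; I skipped; B skipped; E→slot 4; F→slot 3; H skipped; G skipped.
5 of 9 scheduled.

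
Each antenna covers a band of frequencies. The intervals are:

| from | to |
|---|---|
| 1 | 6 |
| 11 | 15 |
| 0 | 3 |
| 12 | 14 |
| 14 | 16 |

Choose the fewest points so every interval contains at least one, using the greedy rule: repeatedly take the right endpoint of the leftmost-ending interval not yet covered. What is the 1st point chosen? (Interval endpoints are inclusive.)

Sorted: [0,3] [1,6] [12,14] [11,15] [14,16]
{[0,3],[1,6]} hit by 3; {[12,14],[11,15],[14,16]} hit by 14.
Points: 3, 14 (2 total).

3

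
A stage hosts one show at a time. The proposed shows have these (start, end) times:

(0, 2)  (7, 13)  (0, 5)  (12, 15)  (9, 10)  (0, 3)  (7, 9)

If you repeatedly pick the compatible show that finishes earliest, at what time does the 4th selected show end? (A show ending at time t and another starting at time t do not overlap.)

15

By end time: (0,2), (0,3), (0,5), (7,9), (9,10), (7,13), (12,15).
Pick (0,2); next start ≥ 2 → (7,9); next start ≥ 9 → (9,10); next start ≥ 10 → (12,15).
Selected: (0,2) (7,9) (9,10) (12,15)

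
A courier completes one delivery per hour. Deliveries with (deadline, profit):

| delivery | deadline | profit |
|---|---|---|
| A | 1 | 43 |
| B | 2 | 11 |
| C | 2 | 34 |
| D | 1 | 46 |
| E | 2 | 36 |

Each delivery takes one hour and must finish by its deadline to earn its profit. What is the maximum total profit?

Profit order: D=46 A=43 E=36 C=34 B=11
Assign: D→slot 1, A skipped, E→slot 2, C skipped, B skipped.
Slots: [1:D] [2:E]
Profit = 46 + 36 = 82

82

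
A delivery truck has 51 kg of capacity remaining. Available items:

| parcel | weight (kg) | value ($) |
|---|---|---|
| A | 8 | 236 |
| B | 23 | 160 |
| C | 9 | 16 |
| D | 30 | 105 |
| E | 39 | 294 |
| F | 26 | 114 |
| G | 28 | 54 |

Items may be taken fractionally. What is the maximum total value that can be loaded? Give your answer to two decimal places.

Greedy by value/weight ratio, highest first.
Ratios (sorted): A 29.50, E 7.54, B 6.96, F 4.38, D 3.50, G 1.93, C 1.78
take A (8 @ 236); take E (39 @ 294); take 4/23 of B → 27.83. Capacity used 51/51.
Total value = 557.83

557.83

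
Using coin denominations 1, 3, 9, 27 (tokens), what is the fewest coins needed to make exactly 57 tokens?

3

Use the largest denomination that fits, subtract, and repeat.
57 − 2×27→3 − 1×3→0
Total coins = 2 + 1 = 3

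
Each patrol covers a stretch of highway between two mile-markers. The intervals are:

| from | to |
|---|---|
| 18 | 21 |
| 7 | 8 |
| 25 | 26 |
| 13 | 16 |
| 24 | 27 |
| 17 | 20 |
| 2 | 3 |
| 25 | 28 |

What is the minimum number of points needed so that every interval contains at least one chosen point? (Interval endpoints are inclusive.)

Sort by right endpoint; whenever an interval is uncovered, place a point at its right end.
Sorted: [2,3] [7,8] [13,16] [17,20] [18,21] [25,26] [24,27] [25,28]
{[2,3]} hit by 3; {[7,8]} hit by 8; {[13,16]} hit by 16; {[17,20],[18,21]} hit by 20; {[25,26],[24,27],[25,28]} hit by 26.
Points: 3, 8, 16, 20, 26 (5 total).

5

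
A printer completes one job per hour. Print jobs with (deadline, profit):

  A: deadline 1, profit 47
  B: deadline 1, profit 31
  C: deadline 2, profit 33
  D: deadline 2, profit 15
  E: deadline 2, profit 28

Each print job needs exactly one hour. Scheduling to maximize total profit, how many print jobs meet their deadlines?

Take jobs in profit order; each goes to the latest open slot no later than its deadline.
By profit: A(d1,47), C(d2,33), B(d1,31), E(d2,28), D(d2,15)
A→slot 1; C→slot 2; B skipped; E skipped; D skipped.
2 of 5 scheduled.

2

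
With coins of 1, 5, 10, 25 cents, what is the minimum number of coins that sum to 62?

62 − 2×25→12 − 1×10→2 − 2×1→0
Total coins = 2 + 1 + 2 = 5

5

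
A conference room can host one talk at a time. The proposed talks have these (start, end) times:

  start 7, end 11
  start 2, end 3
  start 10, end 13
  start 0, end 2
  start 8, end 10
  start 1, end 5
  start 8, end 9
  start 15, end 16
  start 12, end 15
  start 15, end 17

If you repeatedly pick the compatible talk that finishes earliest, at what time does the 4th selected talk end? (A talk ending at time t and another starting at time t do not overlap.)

13

By end time: (0,2), (2,3), (1,5), (8,9), (8,10), (7,11), (10,13), (12,15), (15,16), (15,17).
Pick (0,2); next start ≥ 2 → (2,3); next start ≥ 3 → (8,9); next start ≥ 9 → (10,13); next start ≥ 13 → (15,16).
Selected: (0,2) (2,3) (8,9) (10,13) (15,16)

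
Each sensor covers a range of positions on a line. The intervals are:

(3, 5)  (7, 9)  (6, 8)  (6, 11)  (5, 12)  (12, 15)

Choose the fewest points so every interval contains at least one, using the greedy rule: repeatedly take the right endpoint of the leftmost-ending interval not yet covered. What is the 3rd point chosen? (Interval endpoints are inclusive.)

By right end: [3,5]  [6,8]  [7,9]  [6,11]  [5,12]  [12,15]
[3,5] uncovered → point at 5; [6,8] uncovered → point at 8; [12,15] uncovered → point at 15.
Points: 5, 8, 15 (3 total).

15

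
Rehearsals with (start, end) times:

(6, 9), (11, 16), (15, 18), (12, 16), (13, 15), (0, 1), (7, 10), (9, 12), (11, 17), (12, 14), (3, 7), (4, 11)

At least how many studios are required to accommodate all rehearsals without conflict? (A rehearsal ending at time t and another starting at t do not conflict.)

The answer is the maximum number of intervals overlapping at any instant.
starts: [0, 3, 4, 6, 7, 9, 11, 11, 12, 12, 13, 15]
ends:   [1, 7, 9, 10, 11, 12, 14, 15, 16, 16, 17, 18]
s0→1 e1→0 s3→1 s4→2 s6→3 e7→2 s7→3 e9→2 s9→3 e10→2 e11→1 s11→2 s11→3 e12→2 s12→3 s12→4 s13→5  — peak 5.

5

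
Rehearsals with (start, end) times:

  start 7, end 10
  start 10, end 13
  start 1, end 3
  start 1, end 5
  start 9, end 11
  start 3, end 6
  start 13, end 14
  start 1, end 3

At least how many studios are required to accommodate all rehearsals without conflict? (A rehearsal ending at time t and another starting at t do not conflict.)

The answer is the maximum number of intervals overlapping at any instant.
starts: [1, 1, 1, 3, 7, 9, 10, 13]
ends:   [3, 3, 5, 6, 10, 11, 13, 14]
s1→1 s1→2 s1→3  — peak 3.

3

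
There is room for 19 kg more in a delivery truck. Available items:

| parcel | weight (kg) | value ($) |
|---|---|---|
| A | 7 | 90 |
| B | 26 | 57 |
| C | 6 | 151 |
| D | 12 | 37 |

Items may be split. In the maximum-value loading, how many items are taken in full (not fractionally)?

Greedy by value/weight ratio, highest first.
Order: C (151/6=25.17) > A (90/7=12.86) > D (37/12=3.08) > B (57/26=2.19)
Fill: take C (6 @ 151) → take A (7 @ 90) → take 6/12 of D → 18.50; 19/19 used.
2 item(s) taken whole; one partial (take 6/12 of D).

2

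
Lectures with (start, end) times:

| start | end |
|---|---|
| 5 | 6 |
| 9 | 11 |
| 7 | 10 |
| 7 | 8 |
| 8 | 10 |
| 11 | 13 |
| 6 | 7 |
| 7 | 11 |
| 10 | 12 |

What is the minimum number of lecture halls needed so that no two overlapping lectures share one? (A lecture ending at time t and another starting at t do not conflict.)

4

The answer is the maximum number of intervals overlapping at any instant.
starts: [5, 6, 7, 7, 7, 8, 9, 10, 11]
ends:   [6, 7, 8, 10, 10, 11, 11, 12, 13]
s5→1 e6→0 s6→1 e7→0 s7→1 s7→2 s7→3 e8→2 s8→3 s9→4  — peak 4.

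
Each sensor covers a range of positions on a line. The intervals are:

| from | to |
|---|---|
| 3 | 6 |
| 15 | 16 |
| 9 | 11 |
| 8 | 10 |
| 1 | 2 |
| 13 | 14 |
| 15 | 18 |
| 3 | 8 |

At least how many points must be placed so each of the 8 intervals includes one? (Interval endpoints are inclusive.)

Process intervals by earliest right end; each time one isn't hit yet, stab at its right endpoint.
Sorted: [1,2] [3,6] [3,8] [8,10] [9,11] [13,14] [15,16] [15,18]
{[1,2]} hit by 2; {[3,6],[3,8]} hit by 6; {[8,10],[9,11]} hit by 10; {[13,14]} hit by 14; {[15,16],[15,18]} hit by 16.
Points: 2, 6, 10, 14, 16 (5 total).

5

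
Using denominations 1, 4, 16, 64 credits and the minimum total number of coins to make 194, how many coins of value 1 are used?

Greedy: take as many of the largest coin as possible, then repeat with the remainder.
194 = 3×64 + 2×1
Count of 1: 2

2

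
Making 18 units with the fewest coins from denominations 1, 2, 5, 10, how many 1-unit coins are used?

18 = 1×10 + 1×5 + 1×2 + 1×1
Count of 1: 1

1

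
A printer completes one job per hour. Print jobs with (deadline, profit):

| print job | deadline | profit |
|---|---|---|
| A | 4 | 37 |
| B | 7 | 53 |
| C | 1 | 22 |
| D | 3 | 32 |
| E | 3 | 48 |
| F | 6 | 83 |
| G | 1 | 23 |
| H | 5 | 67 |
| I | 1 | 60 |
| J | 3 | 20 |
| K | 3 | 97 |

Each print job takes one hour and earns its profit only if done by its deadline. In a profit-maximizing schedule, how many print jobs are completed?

7

Profit order: K=97 F=83 H=67 I=60 B=53 E=48 A=37 D=32 G=23 C=22 J=20
Assign: K→slot 3, F→slot 6, H→slot 5, I→slot 1, B→slot 7, E→slot 2, A→slot 4, D skipped, G skipped, C skipped, J skipped.
Slots: [1:I] [2:E] [3:K] [4:A] [5:H] [6:F] [7:B]
7 of 11 scheduled.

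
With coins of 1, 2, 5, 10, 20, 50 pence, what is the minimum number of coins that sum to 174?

6

174 − 3×50→24 − 1×20→4 − 2×2→0
Total coins = 3 + 1 + 2 = 6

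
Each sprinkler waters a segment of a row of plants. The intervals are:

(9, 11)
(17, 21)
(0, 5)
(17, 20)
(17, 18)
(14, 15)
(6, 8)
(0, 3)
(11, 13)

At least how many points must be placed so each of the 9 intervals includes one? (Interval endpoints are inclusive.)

Sort by right endpoint; whenever an interval is uncovered, place a point at its right end.
Sorted: [0,3] [0,5] [6,8] [9,11] [11,13] [14,15] [17,18] [17,20] [17,21]
{[0,3],[0,5]} hit by 3; {[6,8]} hit by 8; {[9,11],[11,13]} hit by 11; {[14,15]} hit by 15; {[17,18],[17,20],[17,21]} hit by 18.
Points: 3, 8, 11, 15, 18 (5 total).

5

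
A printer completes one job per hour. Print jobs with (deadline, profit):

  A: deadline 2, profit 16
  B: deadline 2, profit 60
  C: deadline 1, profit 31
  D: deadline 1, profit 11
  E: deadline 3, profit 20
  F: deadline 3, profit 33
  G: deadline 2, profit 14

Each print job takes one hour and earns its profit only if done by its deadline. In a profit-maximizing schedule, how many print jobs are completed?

Sort by profit descending; place each in the latest free slot ≤ its deadline.
By profit: B(d2,60), F(d3,33), C(d1,31), E(d3,20), A(d2,16), G(d2,14), D(d1,11)
B→slot 2; F→slot 3; C→slot 1; E skipped; A skipped; G skipped; D skipped.
3 of 7 scheduled.

3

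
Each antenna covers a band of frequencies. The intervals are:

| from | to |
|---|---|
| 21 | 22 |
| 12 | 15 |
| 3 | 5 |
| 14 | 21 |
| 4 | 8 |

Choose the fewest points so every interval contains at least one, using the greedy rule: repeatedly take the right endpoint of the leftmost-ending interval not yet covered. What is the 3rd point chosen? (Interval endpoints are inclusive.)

Sort by right endpoint; whenever an interval is uncovered, place a point at its right end.
By right end: [3,5]  [4,8]  [12,15]  [14,21]  [21,22]
[3,5] uncovered → point at 5; [12,15] uncovered → point at 15; [21,22] uncovered → point at 22.
Points: 5, 15, 22 (3 total).

22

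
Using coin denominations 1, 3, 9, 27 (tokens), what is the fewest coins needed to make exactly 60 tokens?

Use the largest denomination that fits, subtract, and repeat.
60 − 2×27→6 − 2×3→0
Total coins = 2 + 2 = 4

4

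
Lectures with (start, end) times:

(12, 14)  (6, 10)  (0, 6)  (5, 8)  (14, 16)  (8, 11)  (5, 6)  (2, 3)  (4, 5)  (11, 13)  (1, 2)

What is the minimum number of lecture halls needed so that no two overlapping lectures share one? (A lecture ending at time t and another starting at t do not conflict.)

Count concurrent intervals with a sweep; the peak is the room count.
starts: [0, 1, 2, 4, 5, 5, 6, 8, 11, 12, 14]
ends:   [2, 3, 5, 6, 6, 8, 10, 11, 13, 14, 16]
s0→1 s1→2 e2→1 s2→2 e3→1 s4→2 e5→1 s5→2 s5→3  — peak 3.

3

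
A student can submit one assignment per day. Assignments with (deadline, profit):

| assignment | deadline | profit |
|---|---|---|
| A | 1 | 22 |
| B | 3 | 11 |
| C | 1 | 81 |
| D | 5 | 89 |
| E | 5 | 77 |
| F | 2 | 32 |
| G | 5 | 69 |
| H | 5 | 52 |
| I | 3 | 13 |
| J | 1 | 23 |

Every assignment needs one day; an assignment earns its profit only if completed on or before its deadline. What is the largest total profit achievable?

368

Sort by profit descending; place each in the latest free slot ≤ its deadline.
Profit order: D=89 C=81 E=77 G=69 H=52 F=32 J=23 A=22 I=13 B=11
Assign: D→slot 5, C→slot 1, E→slot 4, G→slot 3, H→slot 2, F skipped, J skipped, A skipped, I skipped, B skipped.
Slots: [1:C] [2:H] [3:G] [4:E] [5:D]
Profit = 81 + 52 + 69 + 77 + 89 = 368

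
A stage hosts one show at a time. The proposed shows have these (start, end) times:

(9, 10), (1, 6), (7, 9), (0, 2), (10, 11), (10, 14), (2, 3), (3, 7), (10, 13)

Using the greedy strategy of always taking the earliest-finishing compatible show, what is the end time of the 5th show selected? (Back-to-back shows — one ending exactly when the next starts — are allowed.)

Sorted by end: (0,2)  (2,3)  (1,6)  (3,7)  (7,9)  (9,10)  (10,11)  (10,13)  (10,14)
take (0,2); take (2,3); take (3,7); take (7,9); take (9,10); take (10,11); skip (10,13).
Selected: (0,2) (2,3) (3,7) (7,9) (9,10) (10,11)

10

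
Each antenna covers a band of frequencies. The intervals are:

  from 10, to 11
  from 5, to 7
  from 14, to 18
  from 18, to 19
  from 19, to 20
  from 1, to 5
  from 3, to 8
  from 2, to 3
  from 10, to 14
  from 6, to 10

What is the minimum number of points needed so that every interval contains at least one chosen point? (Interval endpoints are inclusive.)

Sort by right endpoint; whenever an interval is uncovered, place a point at its right end.
By right end: [2,3]  [1,5]  [5,7]  [3,8]  [6,10]  [10,11]  [10,14]  [14,18]  [18,19]  [19,20]
[2,3] uncovered → point at 3; [5,7] uncovered → point at 7; [10,11] uncovered → point at 11; [14,18] uncovered → point at 18; [19,20] uncovered → point at 20.
Points: 3, 7, 11, 18, 20 (5 total).

5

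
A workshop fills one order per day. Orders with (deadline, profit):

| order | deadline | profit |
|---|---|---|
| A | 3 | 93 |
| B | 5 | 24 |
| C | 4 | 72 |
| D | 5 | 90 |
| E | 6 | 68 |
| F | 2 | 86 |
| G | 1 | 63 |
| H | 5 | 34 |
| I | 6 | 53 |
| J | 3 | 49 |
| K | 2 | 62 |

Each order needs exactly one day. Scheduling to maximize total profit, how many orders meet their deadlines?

Take jobs in profit order; each goes to the latest open slot no later than its deadline.
By profit: A(d3,93), D(d5,90), F(d2,86), C(d4,72), E(d6,68), G(d1,63), K(d2,62), I(d6,53), J(d3,49), H(d5,34), B(d5,24)
A→slot 3; D→slot 5; F→slot 2; C→slot 4; E→slot 6; G→slot 1; K skipped; I skipped; J skipped; H skipped; B skipped.
6 of 11 scheduled.

6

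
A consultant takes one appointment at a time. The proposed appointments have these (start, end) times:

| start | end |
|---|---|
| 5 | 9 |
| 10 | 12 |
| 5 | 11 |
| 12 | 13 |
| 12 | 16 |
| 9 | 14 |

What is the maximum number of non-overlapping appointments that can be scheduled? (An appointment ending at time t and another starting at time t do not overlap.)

Order by finish time; keep every interval that doesn't clash with the previous kept one.
Sorted by end: (5,9)  (5,11)  (10,12)  (12,13)  (9,14)  (12,16)
take (5,9); take (10,12); take (12,13); skip (12,16).
Selected 3 appointments.

3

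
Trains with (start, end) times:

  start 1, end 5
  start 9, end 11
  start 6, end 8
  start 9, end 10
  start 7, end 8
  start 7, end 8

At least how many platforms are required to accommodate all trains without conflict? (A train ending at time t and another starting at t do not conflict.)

3

Events (time:±→running): 1:+→1 5:-→0 6:+→1 7:+→2 7:+→3 … peak 3.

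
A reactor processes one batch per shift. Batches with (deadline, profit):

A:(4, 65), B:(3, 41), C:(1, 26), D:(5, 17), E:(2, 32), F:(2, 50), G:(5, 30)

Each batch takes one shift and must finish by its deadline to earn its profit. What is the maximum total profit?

Take jobs in profit order; each goes to the latest open slot no later than its deadline.
Profit order: A=65 F=50 B=41 E=32 G=30 C=26 D=17
Assign: A→slot 4, F→slot 2, B→slot 3, E→slot 1, G→slot 5, C skipped, D skipped.
Slots: [1:E] [2:F] [3:B] [4:A] [5:G]
Profit = 32 + 50 + 41 + 65 + 30 = 218

218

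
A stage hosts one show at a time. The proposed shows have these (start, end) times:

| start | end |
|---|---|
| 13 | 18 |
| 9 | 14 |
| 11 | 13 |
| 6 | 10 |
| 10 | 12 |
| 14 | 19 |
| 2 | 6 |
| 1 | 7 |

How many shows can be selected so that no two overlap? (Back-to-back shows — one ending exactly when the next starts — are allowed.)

4

Order by finish time; keep every interval that doesn't clash with the previous kept one.
By end time: (2,6), (1,7), (6,10), (10,12), (11,13), (9,14), (13,18), (14,19).
Pick (2,6); next start ≥ 6 → (6,10); next start ≥ 10 → (10,12); next start ≥ 12 → (13,18).
Selected 4 shows.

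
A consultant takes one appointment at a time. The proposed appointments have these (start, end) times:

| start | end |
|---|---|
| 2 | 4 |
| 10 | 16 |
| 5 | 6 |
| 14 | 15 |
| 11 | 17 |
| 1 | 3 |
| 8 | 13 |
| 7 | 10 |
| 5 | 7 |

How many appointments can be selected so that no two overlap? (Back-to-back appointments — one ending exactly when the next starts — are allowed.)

Sorted by end: (1,3)  (2,4)  (5,6)  (5,7)  (7,10)  (8,13)  (14,15)  (10,16)  (11,17)
take (1,3); skip (2,4); take (5,6); take (7,10); take (14,15); skip (10,16).
Selected 4 appointments.

4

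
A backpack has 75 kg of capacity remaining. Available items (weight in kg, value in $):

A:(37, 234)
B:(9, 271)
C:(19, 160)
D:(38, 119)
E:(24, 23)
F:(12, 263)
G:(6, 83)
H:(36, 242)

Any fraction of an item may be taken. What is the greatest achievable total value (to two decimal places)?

971.94

Ratios (sorted): B 30.11, F 21.92, G 13.83, C 8.42, H 6.72, A 6.32, D 3.13, E 0.96
take B (9 @ 271); take F (12 @ 263); take G (6 @ 83); take C (19 @ 160); take 29/36 of H → 194.94. Capacity used 75/75.
Total value = 971.94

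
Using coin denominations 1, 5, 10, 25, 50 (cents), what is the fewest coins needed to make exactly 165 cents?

Use the largest denomination that fits, subtract, and repeat.
165 = 3×50 + 1×10 + 1×5
Total coins = 3 + 1 + 1 = 5

5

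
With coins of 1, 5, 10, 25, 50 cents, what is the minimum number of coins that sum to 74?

7

74 = 1×50 + 2×10 + 4×1
Total coins = 1 + 2 + 4 = 7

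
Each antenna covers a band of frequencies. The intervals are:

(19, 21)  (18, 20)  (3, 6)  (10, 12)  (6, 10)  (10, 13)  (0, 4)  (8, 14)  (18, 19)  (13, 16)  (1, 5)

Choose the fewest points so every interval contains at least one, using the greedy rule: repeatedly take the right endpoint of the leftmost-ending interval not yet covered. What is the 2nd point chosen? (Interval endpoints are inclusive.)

Process intervals by earliest right end; each time one isn't hit yet, stab at its right endpoint.
Sorted: [0,4] [1,5] [3,6] [6,10] [10,12] [10,13] [8,14] [13,16] [18,19] [18,20] [19,21]
{[0,4],[1,5],[3,6]} hit by 4; {[6,10],[10,12],[10,13],[8,14]} hit by 10; {[13,16]} hit by 16; {[18,19],[18,20],[19,21]} hit by 19.
Points: 4, 10, 16, 19 (4 total).

10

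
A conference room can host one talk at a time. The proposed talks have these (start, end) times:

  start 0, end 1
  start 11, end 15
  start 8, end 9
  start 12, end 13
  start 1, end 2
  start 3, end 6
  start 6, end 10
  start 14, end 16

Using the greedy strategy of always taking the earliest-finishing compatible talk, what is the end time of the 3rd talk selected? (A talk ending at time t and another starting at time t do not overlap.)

Greedy by earliest finish: after sorting by end time, pick each interval compatible with the last pick.
Sorted by end: (0,1)  (1,2)  (3,6)  (8,9)  (6,10)  (12,13)  (11,15)  (14,16)
take (0,1); take (1,2); take (3,6); take (8,9); take (12,13); skip (11,15); take (14,16).
Selected: (0,1) (1,2) (3,6) (8,9) (12,13) (14,16)

6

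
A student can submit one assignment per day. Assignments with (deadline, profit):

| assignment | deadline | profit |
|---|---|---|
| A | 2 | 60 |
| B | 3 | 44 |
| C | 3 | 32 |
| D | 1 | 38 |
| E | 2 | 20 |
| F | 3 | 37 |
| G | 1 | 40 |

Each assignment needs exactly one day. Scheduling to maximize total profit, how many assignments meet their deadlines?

3

By profit: A(d2,60), B(d3,44), G(d1,40), D(d1,38), F(d3,37), C(d3,32), E(d2,20)
A→slot 2; B→slot 3; G→slot 1; D skipped; F skipped; C skipped; E skipped.
3 of 7 scheduled.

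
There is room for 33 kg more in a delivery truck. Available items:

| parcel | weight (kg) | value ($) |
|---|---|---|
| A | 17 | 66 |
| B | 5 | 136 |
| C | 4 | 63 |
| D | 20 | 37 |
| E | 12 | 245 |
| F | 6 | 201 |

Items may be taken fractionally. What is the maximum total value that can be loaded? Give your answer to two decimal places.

Sort by value per unit weight and fill in that order.
Order: F (201/6=33.50) > B (136/5=27.20) > E (245/12=20.42) > C (63/4=15.75) > A (66/17=3.88) > D (37/20=1.85)
Fill: take F (6 @ 201) → take B (5 @ 136) → take E (12 @ 245) → take C (4 @ 63) → take 6/17 of A → 23.29; 33/33 used.
Total value = 668.29

668.29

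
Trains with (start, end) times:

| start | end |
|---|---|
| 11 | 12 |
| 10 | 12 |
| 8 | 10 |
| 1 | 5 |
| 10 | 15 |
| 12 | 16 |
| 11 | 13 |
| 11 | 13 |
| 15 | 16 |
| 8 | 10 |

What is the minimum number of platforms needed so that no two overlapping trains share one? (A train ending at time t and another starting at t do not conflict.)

5

Count concurrent intervals with a sweep; the peak is the room count.
Events (time:±→running): 1:+→1 5:-→0 8:+→1 8:+→2 10:-→1 10:-→0 10:+→1 10:+→2 11:+→3 11:+→4 11:+→5 … peak 5.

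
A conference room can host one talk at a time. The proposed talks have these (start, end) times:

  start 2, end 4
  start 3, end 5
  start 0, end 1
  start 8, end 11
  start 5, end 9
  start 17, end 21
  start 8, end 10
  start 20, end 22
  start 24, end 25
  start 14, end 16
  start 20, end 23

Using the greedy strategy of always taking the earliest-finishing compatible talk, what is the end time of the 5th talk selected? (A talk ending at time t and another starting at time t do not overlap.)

By end time: (0,1), (2,4), (3,5), (5,9), (8,10), (8,11), (14,16), (17,21), (20,22), (20,23), (24,25).
Pick (0,1); next start ≥ 1 → (2,4); next start ≥ 4 → (5,9); next start ≥ 9 → (14,16); next start ≥ 16 → (17,21); next start ≥ 21 → (24,25).
Selected: (0,1) (2,4) (5,9) (14,16) (17,21) (24,25)

21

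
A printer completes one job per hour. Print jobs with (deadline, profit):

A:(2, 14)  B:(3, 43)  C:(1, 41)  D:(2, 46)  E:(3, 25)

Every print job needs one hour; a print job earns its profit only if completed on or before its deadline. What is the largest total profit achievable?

Profit order: D=46 B=43 C=41 E=25 A=14
Assign: D→slot 2, B→slot 3, C→slot 1, E skipped, A skipped.
Slots: [1:C] [2:D] [3:B]
Profit = 41 + 46 + 43 = 130

130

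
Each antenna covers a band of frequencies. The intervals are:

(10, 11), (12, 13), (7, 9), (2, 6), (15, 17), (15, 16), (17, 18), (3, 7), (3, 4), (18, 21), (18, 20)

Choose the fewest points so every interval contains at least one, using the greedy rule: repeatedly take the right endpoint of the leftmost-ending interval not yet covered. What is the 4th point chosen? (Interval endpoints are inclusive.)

13

Process intervals by earliest right end; each time one isn't hit yet, stab at its right endpoint.
Sorted: [3,4] [2,6] [3,7] [7,9] [10,11] [12,13] [15,16] [15,17] [17,18] [18,20] [18,21]
{[3,4],[2,6],[3,7]} hit by 4; {[7,9]} hit by 9; {[10,11]} hit by 11; {[12,13]} hit by 13; {[15,16],[15,17]} hit by 16; {[17,18],[18,20],[18,21]} hit by 18.
Points: 4, 9, 11, 13, 16, 18 (6 total).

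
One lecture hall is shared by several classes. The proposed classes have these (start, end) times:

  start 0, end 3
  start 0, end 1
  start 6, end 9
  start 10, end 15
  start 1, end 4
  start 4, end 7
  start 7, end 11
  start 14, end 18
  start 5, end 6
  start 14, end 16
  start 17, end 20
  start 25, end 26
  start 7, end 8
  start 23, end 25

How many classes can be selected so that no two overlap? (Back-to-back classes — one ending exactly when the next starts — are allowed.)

8

Order by finish time; keep every interval that doesn't clash with the previous kept one.
Sorted by end: (0,1)  (0,3)  (1,4)  (5,6)  (4,7)  (7,8)  (6,9)  (7,11)  (10,15)  (14,16)  (14,18)  (17,20)  (23,25)  (25,26)
take (0,1); skip (0,3); take (1,4); take (5,6); skip (4,7); take (7,8); take (10,15); skip (14,16); skip (14,18); take (17,20); take (23,25); take (25,26).
Selected 8 classes.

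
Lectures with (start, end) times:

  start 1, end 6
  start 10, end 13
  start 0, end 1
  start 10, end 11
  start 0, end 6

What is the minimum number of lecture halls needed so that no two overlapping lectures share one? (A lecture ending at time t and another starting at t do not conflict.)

2

starts: [0, 0, 1, 10, 10]
ends:   [1, 6, 6, 11, 13]
s0→1 s0→2  — peak 2.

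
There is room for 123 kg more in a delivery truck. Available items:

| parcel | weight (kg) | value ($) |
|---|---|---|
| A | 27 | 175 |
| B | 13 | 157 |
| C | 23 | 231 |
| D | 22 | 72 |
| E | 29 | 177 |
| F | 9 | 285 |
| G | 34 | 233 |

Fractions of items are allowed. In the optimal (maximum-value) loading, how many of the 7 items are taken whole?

Ratios (sorted): F 31.67, B 12.08, C 10.04, G 6.85, A 6.48, E 6.10, D 3.27
take F (9 @ 285); take B (13 @ 157); take C (23 @ 231); take G (34 @ 233); take A (27 @ 175); take 17/29 of E → 103.76. Capacity used 123/123.
5 item(s) taken whole; one partial (take 17/29 of E).

5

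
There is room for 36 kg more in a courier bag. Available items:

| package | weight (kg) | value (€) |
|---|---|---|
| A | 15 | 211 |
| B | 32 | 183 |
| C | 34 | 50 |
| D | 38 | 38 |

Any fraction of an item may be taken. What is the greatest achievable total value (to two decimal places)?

Sort by value per unit weight and fill in that order.
Order: A (211/15=14.07) > B (183/32=5.72) > C (50/34=1.47) > D (38/38=1.00)
Fill: take A (15 @ 211) → take 21/32 of B → 120.09; 36/36 used.
Total value = 331.09

331.09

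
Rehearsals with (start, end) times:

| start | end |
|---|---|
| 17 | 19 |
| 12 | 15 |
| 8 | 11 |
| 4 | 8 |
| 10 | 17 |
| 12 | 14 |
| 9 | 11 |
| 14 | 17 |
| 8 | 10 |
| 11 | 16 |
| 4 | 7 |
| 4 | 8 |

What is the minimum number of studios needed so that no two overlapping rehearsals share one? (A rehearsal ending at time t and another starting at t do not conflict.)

Count concurrent intervals with a sweep; the peak is the room count.
starts: [4, 4, 4, 8, 8, 9, 10, 11, 12, 12, 14, 17]
ends:   [7, 8, 8, 10, 11, 11, 14, 15, 16, 17, 17, 19]
s4→1 s4→2 s4→3 e7→2 e8→1 e8→0 s8→1 s8→2 s9→3 e10→2 s10→3 e11→2 e11→1 s11→2 s12→3 s12→4  — peak 4.

4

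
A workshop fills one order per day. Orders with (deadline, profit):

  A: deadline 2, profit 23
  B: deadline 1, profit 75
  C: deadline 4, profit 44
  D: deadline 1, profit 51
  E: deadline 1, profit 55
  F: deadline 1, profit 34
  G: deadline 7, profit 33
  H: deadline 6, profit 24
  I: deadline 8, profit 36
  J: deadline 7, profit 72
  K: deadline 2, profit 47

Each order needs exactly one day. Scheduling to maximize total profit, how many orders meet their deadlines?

By profit: B(d1,75), J(d7,72), E(d1,55), D(d1,51), K(d2,47), C(d4,44), I(d8,36), F(d1,34), G(d7,33), H(d6,24), A(d2,23)
B→slot 1; J→slot 7; E skipped; D skipped; K→slot 2; C→slot 4; I→slot 8; F skipped; G→slot 6; H→slot 5; A skipped.
7 of 11 scheduled.

7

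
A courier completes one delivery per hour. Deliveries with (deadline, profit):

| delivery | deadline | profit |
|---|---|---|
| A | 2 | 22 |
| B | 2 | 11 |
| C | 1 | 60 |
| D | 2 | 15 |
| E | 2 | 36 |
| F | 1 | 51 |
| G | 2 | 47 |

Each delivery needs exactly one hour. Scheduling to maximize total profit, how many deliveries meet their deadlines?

2

Take jobs in profit order; each goes to the latest open slot no later than its deadline.
By profit: C(d1,60), F(d1,51), G(d2,47), E(d2,36), A(d2,22), D(d2,15), B(d2,11)
C→slot 1; F skipped; G→slot 2; E skipped; A skipped; D skipped; B skipped.
2 of 7 scheduled.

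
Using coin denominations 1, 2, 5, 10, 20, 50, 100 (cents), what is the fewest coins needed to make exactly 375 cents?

6

375 = 3×100 + 1×50 + 1×20 + 1×5
Total coins = 3 + 1 + 1 + 1 = 6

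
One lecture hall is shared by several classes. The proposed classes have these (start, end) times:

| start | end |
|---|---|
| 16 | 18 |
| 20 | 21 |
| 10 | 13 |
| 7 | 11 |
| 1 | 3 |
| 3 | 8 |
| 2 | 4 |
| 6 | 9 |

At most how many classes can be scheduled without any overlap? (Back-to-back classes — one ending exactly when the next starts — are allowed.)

Order by finish time; keep every interval that doesn't clash with the previous kept one.
By end time: (1,3), (2,4), (3,8), (6,9), (7,11), (10,13), (16,18), (20,21).
Pick (1,3); next start ≥ 3 → (3,8); next start ≥ 8 → (10,13); next start ≥ 13 → (16,18); next start ≥ 18 → (20,21).
Selected 5 classes.

5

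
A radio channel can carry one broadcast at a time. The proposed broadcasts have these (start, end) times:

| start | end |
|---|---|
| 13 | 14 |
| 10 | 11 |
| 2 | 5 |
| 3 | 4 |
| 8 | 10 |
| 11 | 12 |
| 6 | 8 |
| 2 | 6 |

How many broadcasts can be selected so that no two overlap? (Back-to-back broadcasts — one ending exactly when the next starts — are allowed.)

Order by finish time; keep every interval that doesn't clash with the previous kept one.
Sorted by end: (3,4)  (2,5)  (2,6)  (6,8)  (8,10)  (10,11)  (11,12)  (13,14)
take (3,4); take (6,8); take (8,10); take (10,11); take (11,12); take (13,14).
Selected 6 broadcasts.

6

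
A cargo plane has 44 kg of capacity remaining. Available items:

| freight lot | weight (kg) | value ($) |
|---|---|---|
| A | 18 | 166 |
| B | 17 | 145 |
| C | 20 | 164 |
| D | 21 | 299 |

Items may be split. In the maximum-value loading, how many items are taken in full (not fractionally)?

2

Order: D (299/21=14.24) > A (166/18=9.22) > B (145/17=8.53) > C (164/20=8.20)
Fill: take D (21 @ 299) → take A (18 @ 166) → take 5/17 of B → 42.65; 44/44 used.
2 item(s) taken whole; one partial (take 5/17 of B).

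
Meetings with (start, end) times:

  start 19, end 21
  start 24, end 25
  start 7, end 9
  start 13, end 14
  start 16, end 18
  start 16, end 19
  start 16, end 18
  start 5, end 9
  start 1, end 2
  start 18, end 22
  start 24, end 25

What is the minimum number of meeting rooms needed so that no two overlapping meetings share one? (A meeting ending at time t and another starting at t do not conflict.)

Count concurrent intervals with a sweep; the peak is the room count.
starts: [1, 5, 7, 13, 16, 16, 16, 18, 19, 24, 24]
ends:   [2, 9, 9, 14, 18, 18, 19, 21, 22, 25, 25]
s1→1 e2→0 s5→1 s7→2 e9→1 e9→0 s13→1 e14→0 s16→1 s16→2 s16→3  — peak 3.

3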